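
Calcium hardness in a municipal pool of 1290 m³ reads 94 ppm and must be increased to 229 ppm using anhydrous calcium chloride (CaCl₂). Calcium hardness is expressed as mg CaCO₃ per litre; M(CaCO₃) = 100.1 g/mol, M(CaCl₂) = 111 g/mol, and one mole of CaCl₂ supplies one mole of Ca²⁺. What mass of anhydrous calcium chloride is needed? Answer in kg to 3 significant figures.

Volume: 1290 m³ = 1,290,000 L.
Hardness to add: (229 − 94) = 135 mg/L as CaCO₃ × 1,290,000 L = 174,200 g as CaCO₃.
Moles of Ca²⁺ (1 mol Ca²⁺ ≡ 1 mol CaCO₃): 174,200 / 100.1 g/mol = 1740 mol.
Mass of CaCl₂: 1740 × 111 = 193,100 g.

193 kg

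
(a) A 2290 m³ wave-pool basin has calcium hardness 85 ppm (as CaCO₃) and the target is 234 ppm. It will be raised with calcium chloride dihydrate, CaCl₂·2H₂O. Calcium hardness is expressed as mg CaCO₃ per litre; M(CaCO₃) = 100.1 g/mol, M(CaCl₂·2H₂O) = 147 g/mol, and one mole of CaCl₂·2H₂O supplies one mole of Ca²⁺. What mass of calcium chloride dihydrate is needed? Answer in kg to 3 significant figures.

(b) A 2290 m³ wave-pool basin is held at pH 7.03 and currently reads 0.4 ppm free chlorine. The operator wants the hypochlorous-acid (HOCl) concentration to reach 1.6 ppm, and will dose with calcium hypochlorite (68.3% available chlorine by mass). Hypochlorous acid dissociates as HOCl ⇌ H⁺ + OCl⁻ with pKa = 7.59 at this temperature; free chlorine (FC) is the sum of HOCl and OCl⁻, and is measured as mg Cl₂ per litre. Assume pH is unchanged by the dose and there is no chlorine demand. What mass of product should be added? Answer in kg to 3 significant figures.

(a) Volume: 2290 m³ = 2,290,000 L.
(a) Hardness to add: (234 − 85) = 149 mg/L as CaCO₃ × 2,290,000 L = 341,200 g as CaCO₃.
(a) Moles of Ca²⁺ (1 mol Ca²⁺ ≡ 1 mol CaCO₃): 341,200 / 100.1 g/mol = 3409 mol.
(a) Mass of CaCl₂·2H₂O: 3409 × 147 = 501,100 g.

(b) Volume: 2290 m³ = 2,290,000 L.
(b) [OCl⁻]/[HOCl] = 10^(pH − pKa) = 10^(7.03 − 7.59) = 0.2754; fraction as HOCl = 1/(1 + 0.2754) = 0.7841.
(b) Free chlorine required for 1.6 ppm HOCl: 1.6 / 0.7841 = 2.041 ppm.
(b) FC to add: 2.041 − 0.4 = 1.641 mg/L as Cl₂.
(b) Cl₂ equivalent: 1.641 mg/L × 2,290,000 L = 3757 g.
(b) Product at 68.3% available Cl: 3757 / 0.683 = 5501 g.

(a) 501 kg; (b) 5.50 kg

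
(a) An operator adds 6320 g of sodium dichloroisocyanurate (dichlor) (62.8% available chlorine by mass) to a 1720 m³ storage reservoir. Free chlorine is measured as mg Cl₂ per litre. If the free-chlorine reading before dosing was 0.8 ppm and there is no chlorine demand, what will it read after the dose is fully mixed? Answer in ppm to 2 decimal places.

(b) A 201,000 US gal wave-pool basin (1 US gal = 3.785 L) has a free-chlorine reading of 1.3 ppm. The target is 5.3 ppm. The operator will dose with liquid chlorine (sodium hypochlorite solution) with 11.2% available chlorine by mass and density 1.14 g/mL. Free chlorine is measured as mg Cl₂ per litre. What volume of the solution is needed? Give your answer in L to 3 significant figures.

(a) 3.11 ppm; (b) 23.8 L

(a) Volume: 1720 m³ = 1,720,000 L.
(a) Available chlorine delivered: 6320 g × 0.628 = 3969 g as Cl₂.
(a) Concentration rise: 3969 g / 1,720,000 L = 2.308 mg/L = 2.31 ppm.
(a) Final FC: 0.8 + 2.31 = 3.11 ppm.

(b) Volume: 201,000 US gal × 3.785 L/gal = 760,785 L.
(b) Chlorine deficit: 5.3 − 1.3 = 4 ppm = 4 mg/L as Cl₂.
(b) Cl₂ equivalent needed: 4 mg/L × 760,785 L = 3,043,000 mg = 3043 g.
(b) Product at 11.2% available chlorine: 3043 / 0.112 = 27,170 g.
(b) Volume at density 1.14 g/mL: 27,170 g ÷ 1.14 g/mL = 23,830 mL.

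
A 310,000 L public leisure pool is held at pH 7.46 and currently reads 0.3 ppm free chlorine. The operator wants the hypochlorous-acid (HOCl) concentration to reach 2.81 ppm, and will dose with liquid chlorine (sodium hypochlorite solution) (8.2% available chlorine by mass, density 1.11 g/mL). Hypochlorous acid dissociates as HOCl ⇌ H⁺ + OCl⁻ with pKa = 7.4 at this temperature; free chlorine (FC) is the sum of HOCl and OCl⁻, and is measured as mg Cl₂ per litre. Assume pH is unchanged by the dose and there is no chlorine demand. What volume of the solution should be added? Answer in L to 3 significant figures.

19.5 L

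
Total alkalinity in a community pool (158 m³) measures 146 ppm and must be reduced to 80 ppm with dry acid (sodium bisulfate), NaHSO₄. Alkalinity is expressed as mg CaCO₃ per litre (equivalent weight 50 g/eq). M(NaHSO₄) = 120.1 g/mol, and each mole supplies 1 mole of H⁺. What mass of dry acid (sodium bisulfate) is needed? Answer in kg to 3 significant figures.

Volume: 158 m³ = 158,000 L.
Alkalinity to neutralize: (146 − 80) = 66 mg/L as CaCO₃ × 158,000 L = 10,430 g as CaCO₃.
Equivalents of H⁺ required: 10,430 ÷ 50 g/eq = 208.6 eq = 208.6 mol NaHSO₄.
Mass of NaHSO₄: 208.6 × 120.1 = 25,050 g.

25.0 kg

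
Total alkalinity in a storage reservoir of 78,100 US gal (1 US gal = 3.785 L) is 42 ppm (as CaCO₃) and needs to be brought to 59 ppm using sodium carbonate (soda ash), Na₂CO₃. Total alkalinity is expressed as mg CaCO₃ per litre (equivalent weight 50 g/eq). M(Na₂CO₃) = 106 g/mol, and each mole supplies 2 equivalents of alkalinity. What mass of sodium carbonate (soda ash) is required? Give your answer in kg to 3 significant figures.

5.33 kg

Volume: 78,100 US gal × 3.785 L/gal = 295,608 L.
Alkalinity to add: (59 − 42) = 17 mg/L as CaCO₃ × 295,608 L = 5025 g as CaCO₃.
Equivalents: 5025 g ÷ 50 g/eq = 100.5 eq.
Each mole of Na₂CO₃ supplies 2 eq, so 100.5 / 2 = 50.25 mol.
Mass: 50.25 mol × 106 g/mol = 5327 g.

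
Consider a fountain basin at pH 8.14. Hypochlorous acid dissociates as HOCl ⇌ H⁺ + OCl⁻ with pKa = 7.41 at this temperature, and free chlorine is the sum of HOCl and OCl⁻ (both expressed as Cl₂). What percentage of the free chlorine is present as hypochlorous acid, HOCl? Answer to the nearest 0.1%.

15.7%

[OCl⁻]/[HOCl] = 10^(pH − pKa) = 10^(8.14 − 7.41) = 10^0.73 = 5.37.
Fraction as HOCl = 1 / (1 + 5.37) = 0.157.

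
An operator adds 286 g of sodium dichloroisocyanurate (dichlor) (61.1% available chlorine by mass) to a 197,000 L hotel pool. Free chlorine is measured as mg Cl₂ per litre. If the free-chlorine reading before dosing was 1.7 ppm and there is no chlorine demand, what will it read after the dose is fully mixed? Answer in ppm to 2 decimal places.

2.59 ppm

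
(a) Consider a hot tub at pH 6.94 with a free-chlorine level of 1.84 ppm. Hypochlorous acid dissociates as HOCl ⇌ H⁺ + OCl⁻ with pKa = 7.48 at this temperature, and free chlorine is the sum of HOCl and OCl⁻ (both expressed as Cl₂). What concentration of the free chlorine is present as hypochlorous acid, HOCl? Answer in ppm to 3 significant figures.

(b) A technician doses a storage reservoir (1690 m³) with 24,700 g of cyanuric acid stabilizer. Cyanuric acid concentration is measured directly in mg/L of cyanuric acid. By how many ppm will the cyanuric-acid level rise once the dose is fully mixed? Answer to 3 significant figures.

(a) 1.43 ppm; (b) 14.6 ppm

(a) [OCl⁻]/[HOCl] = 10^(pH − pKa) = 10^(6.94 − 7.48) = 10^-0.54 = 0.2884.
(a) Fraction as HOCl = 1 / (1 + 0.2884) = 0.7762.
(a) HOCl = 0.7762 × 1.84 ppm = 1.428 ppm.

(b) Volume: 1690 m³ = 1,690,000 L.
(b) Rise: 24,700 g / 1,690,000 L × 1000 = 14.62 mg/L.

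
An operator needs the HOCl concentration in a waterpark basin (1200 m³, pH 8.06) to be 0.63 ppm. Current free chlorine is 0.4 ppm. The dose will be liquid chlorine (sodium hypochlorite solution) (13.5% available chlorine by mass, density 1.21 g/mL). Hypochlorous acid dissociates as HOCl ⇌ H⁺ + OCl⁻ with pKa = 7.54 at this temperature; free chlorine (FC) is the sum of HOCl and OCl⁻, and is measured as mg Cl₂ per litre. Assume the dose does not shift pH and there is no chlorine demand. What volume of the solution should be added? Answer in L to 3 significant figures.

Volume: 1200 m³ = 1,200,000 L.
[OCl⁻]/[HOCl] = 10^(pH − pKa) = 10^(8.06 − 7.54) = 3.311; fraction as HOCl = 1/(1 + 3.311) = 0.2319.
Free chlorine required for 0.63 ppm HOCl: 0.63 / 0.2319 = 2.716 ppm.
FC to add: 2.716 − 0.4 = 2.316 mg/L as Cl₂.
Cl₂ equivalent: 2.316 mg/L × 1,200,000 L = 2779 g.
Product at 13.5% available Cl: 2779 / 0.135 = 20,590 g.
Volume: 20,590 g ÷ 1.21 g/mL = 17,010 mL.

17.0 L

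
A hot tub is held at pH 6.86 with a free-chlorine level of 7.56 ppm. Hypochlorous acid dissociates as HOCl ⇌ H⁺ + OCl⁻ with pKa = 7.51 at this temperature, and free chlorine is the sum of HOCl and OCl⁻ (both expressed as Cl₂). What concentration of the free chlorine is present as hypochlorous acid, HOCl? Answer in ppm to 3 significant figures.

[OCl⁻]/[HOCl] = 10^(pH − pKa) = 10^(6.86 − 7.51) = 10^-0.65 = 0.2239.
Fraction as HOCl = 1 / (1 + 0.2239) = 0.8171.
HOCl = 0.8171 × 7.56 ppm = 6.177 ppm.

6.18 ppm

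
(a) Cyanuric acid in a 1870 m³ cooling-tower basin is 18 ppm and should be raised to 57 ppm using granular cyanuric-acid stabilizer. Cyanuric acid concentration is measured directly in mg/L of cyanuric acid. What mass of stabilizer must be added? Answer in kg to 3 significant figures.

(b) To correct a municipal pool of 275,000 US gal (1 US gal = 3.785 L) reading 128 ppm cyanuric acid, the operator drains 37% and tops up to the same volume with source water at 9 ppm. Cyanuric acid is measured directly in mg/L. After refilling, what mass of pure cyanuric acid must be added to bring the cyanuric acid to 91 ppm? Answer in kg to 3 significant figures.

(a) 72.9 kg; (b) 7.32 kg

(a) Volume: 1870 m³ = 1,870,000 L.
(a) CYA to add: (57 − 18) = 39 mg/L × 1,870,000 L = 72,930 g cyanuric acid.

(b) Volume: 275,000 US gal × 3.785 L/gal = 1,040,875 L.
(b) After draining 37% and refilling: 128 × 0.63 + 9 × 0.37 = 83.97 ppm.
(b) Deficit to target: 91 − 83.97 = 7.03 mg/L.
(b) Mass: 7.03 mg/L × 1,040,875 L = 7317 g cyanuric acid.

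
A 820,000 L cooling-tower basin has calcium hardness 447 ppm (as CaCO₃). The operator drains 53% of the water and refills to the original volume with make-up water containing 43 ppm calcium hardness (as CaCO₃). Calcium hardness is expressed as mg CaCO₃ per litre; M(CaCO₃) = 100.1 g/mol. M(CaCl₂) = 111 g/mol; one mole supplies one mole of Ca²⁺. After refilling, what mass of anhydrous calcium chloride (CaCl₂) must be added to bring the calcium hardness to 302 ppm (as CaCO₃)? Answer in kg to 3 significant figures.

62.9 kg

After draining 53% and refilling: 447 × 0.47 + 43 × 0.53 = 232.88 ppm.
Deficit to target: 302 − 232.88 = 69.12 mg/L.
As CaCO₃: 69.12 mg/L × 820,000 L = 56,680 g; ÷ 100.1 = 566.2 mol Ca²⁺.
Mass: 566.2 × 111 = 62,850 g.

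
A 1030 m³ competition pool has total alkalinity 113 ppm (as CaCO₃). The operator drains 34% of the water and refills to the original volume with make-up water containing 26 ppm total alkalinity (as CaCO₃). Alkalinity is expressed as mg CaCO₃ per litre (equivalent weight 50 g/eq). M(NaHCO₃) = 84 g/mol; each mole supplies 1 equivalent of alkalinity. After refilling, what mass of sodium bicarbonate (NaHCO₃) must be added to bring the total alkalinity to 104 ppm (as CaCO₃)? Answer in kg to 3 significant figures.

Volume: 1030 m³ = 1,030,000 L.
After draining 34% and refilling: 113 × 0.66 + 26 × 0.34 = 83.42 ppm.
Deficit to target: 104 − 83.42 = 20.58 mg/L.
As CaCO₃: 20.58 mg/L × 1,030,000 L = 21,200 g; ÷ 50 g/eq ÷ 1 = 423.9 mol NaHCO₃.
Mass: 423.9 × 84 = 35,610 g.

35.6 kg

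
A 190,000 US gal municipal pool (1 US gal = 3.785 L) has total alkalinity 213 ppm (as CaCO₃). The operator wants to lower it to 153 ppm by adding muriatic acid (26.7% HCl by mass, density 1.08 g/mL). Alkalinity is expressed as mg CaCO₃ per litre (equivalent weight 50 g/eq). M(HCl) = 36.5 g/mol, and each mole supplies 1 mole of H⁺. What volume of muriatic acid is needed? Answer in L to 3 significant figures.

109 L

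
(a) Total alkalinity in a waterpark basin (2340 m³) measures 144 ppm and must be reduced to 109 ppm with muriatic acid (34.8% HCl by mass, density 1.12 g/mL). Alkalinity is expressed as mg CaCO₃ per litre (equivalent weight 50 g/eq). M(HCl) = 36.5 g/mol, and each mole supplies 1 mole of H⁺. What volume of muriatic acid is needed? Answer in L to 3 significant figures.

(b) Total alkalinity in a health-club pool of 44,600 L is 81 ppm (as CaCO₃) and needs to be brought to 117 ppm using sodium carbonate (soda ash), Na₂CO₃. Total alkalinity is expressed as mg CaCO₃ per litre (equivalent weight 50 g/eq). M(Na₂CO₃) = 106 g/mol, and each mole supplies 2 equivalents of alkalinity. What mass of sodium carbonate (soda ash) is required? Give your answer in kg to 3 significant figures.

(a) 153 L; (b) 1.70 kg

(a) Volume: 2340 m³ = 2,340,000 L.
(a) Alkalinity to neutralize: (144 − 109) = 35 mg/L as CaCO₃ × 2,340,000 L = 81,900 g as CaCO₃.
(a) Equivalents of H⁺ required: 81,900 ÷ 50 g/eq = 1638 eq = 1638 mol HCl.
(a) Mass of HCl: 1638 × 36.5 = 59,790 g.
(a) Mass of 34.8% solution: 59,790 / 0.348 = 171,800 g.
(a) Volume: 171,800 g ÷ 1.12 g/mL = 153,400 mL.

(b) Alkalinity to add: (117 − 81) = 36 mg/L as CaCO₃ × 44,600 L = 1606 g as CaCO₃.
(b) Equivalents: 1606 g ÷ 50 g/eq = 32.11 eq.
(b) Each mole of Na₂CO₃ supplies 2 eq, so 32.11 / 2 = 16.06 mol.
(b) Mass: 16.06 mol × 106 g/mol = 1702 g.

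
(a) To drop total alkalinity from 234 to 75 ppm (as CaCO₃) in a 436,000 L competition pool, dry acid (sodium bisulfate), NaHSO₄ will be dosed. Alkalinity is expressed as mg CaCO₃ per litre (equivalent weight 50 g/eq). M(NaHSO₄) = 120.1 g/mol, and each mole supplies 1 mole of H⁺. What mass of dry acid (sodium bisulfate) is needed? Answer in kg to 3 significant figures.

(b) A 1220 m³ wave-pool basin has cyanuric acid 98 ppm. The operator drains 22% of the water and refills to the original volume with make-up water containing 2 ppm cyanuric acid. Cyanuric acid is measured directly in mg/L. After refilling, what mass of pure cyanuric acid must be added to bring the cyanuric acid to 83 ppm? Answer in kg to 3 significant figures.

(a) 167 kg; (b) 7.47 kg

(a) Alkalinity to neutralize: (234 − 75) = 159 mg/L as CaCO₃ × 436,000 L = 69,320 g as CaCO₃.
(a) Equivalents of H⁺ required: 69,320 ÷ 50 g/eq = 1386 eq = 1386 mol NaHSO₄.
(a) Mass of NaHSO₄: 1386 × 120.1 = 166,500 g.

(b) Volume: 1220 m³ = 1,220,000 L.
(b) After draining 22% and refilling: 98 × 0.78 + 2 × 0.22 = 76.88 ppm.
(b) Deficit to target: 83 − 76.88 = 6.12 mg/L.
(b) Mass: 6.12 mg/L × 1,220,000 L = 7466 g cyanuric acid.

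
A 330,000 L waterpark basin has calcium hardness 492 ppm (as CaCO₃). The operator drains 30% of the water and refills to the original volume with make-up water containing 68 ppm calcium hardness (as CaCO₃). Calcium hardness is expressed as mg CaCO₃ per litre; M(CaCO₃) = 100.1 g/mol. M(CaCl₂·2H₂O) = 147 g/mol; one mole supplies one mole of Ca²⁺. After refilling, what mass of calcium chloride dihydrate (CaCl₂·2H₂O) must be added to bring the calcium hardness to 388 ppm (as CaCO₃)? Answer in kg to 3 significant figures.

After draining 30% and refilling: 492 × 0.70 + 68 × 0.30 = 364.8 ppm.
Deficit to target: 388 − 364.8 = 23.2 mg/L.
As CaCO₃: 23.2 mg/L × 330,000 L = 7656 g; ÷ 100.1 = 76.48 mol Ca²⁺.
Mass: 76.48 × 147 = 11,240 g.

11.2 kg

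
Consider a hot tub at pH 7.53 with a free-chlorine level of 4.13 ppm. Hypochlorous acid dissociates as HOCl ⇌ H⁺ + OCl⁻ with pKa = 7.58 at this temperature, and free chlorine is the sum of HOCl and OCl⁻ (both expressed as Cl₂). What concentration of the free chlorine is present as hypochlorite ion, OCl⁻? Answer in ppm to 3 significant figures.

1.95 ppm

[OCl⁻]/[HOCl] = 10^(pH − pKa) = 10^(7.53 − 7.58) = 10^-0.05 = 0.8913.
Fraction as HOCl = 1 / (1 + 0.8913) = 0.5288.
OCl⁻ = (1 − 0.5288) × 4.13 ppm = 1.946 ppm.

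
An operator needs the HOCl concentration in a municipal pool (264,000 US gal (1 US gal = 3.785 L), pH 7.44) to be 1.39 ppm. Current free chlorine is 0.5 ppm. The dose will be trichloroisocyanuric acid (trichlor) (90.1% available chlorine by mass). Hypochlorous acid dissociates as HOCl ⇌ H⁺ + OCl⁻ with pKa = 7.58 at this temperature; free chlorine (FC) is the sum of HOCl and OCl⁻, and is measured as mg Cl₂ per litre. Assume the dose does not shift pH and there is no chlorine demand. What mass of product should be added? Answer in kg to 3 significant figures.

2.10 kg

Volume: 264,000 US gal × 3.785 L/gal = 999,240 L.
[OCl⁻]/[HOCl] = 10^(pH − pKa) = 10^(7.44 − 7.58) = 0.7244; fraction as HOCl = 1/(1 + 0.7244) = 0.5799.
Free chlorine required for 1.39 ppm HOCl: 1.39 / 0.5799 = 2.397 ppm.
FC to add: 2.397 − 0.5 = 1.897 mg/L as Cl₂.
Cl₂ equivalent: 1.897 mg/L × 999,240 L = 1896 g.
Product at 90.1% available Cl: 1896 / 0.901 = 2104 g.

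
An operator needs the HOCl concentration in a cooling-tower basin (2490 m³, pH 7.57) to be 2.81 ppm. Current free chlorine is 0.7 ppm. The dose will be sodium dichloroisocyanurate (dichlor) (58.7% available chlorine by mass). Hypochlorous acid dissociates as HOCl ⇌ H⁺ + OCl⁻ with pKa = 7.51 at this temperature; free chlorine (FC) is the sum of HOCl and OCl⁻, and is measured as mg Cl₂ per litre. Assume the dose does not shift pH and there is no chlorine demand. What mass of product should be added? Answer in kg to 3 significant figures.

Volume: 2490 m³ = 2,490,000 L.
[OCl⁻]/[HOCl] = 10^(pH − pKa) = 10^(7.57 − 7.51) = 1.148; fraction as HOCl = 1/(1 + 1.148) = 0.4655.
Free chlorine required for 2.81 ppm HOCl: 2.81 / 0.4655 = 6.036 ppm.
FC to add: 6.036 − 0.7 = 5.336 mg/L as Cl₂.
Cl₂ equivalent: 5.336 mg/L × 2,490,000 L = 13,290 g.
Product at 58.7% available Cl: 13,290 / 0.587 = 22,640 g.

22.6 kg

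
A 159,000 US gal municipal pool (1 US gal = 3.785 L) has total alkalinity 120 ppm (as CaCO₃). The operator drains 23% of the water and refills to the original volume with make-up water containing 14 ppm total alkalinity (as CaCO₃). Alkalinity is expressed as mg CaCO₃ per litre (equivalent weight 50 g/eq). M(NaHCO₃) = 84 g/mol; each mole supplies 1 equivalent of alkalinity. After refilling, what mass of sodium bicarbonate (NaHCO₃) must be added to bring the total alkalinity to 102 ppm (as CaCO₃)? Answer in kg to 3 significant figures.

6.45 kg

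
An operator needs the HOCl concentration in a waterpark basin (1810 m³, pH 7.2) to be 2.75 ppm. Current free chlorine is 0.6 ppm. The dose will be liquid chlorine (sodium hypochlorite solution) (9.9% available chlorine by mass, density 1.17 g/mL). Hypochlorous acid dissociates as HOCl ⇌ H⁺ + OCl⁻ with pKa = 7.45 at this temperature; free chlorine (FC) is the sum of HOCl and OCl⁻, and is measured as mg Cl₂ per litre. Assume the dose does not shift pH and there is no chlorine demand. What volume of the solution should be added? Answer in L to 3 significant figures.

57.8 L

Volume: 1810 m³ = 1,810,000 L.
[OCl⁻]/[HOCl] = 10^(pH − pKa) = 10^(7.2 − 7.45) = 0.5623; fraction as HOCl = 1/(1 + 0.5623) = 0.6401.
Free chlorine required for 2.75 ppm HOCl: 2.75 / 0.6401 = 4.296 ppm.
FC to add: 4.296 − 0.6 = 3.696 mg/L as Cl₂.
Cl₂ equivalent: 3.696 mg/L × 1,810,000 L = 6691 g.
Product at 9.9% available Cl: 6691 / 0.099 = 67,580 g.
Volume: 67,580 g ÷ 1.17 g/mL = 57,760 mL.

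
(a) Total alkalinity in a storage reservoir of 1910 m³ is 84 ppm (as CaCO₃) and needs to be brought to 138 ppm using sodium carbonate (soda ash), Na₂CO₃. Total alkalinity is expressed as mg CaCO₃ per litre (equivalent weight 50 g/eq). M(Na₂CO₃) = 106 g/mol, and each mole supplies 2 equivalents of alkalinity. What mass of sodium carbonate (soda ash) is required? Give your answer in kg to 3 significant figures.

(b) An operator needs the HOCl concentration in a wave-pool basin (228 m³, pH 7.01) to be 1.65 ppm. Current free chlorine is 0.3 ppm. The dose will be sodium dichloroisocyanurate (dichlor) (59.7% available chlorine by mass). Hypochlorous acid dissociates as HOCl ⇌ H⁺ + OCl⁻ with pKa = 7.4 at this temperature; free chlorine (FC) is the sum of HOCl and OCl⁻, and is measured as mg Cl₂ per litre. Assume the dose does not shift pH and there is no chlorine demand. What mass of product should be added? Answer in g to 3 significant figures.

(a) 109 kg; (b) 772 g

(a) Volume: 1910 m³ = 1,910,000 L.
(a) Alkalinity to add: (138 − 84) = 54 mg/L as CaCO₃ × 1,910,000 L = 103,100 g as CaCO₃.
(a) Equivalents: 103,100 g ÷ 50 g/eq = 2063 eq.
(a) Each mole of Na₂CO₃ supplies 2 eq, so 2063 / 2 = 1031 mol.
(a) Mass: 1031 mol × 106 g/mol = 109,300 g.

(b) Volume: 228 m³ = 228,000 L.
(b) [OCl⁻]/[HOCl] = 10^(pH − pKa) = 10^(7.01 − 7.4) = 0.4074; fraction as HOCl = 1/(1 + 0.4074) = 0.7105.
(b) Free chlorine required for 1.65 ppm HOCl: 1.65 / 0.7105 = 2.322 ppm.
(b) FC to add: 2.322 − 0.3 = 2.022 mg/L as Cl₂.
(b) Cl₂ equivalent: 2.022 mg/L × 228,000 L = 461.1 g.
(b) Product at 59.7% available Cl: 461.1 / 0.597 = 772.3 g.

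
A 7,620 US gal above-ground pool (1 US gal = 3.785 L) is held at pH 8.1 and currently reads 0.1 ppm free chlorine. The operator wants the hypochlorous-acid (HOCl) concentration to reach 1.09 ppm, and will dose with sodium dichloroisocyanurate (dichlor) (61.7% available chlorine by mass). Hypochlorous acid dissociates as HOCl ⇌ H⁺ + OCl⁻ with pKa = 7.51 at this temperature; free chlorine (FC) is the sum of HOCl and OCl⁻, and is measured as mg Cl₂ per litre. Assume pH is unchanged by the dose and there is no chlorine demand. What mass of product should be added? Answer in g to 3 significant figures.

245 g

Volume: 7,620 US gal × 3.785 L/gal = 28,842 L.
[OCl⁻]/[HOCl] = 10^(pH − pKa) = 10^(8.1 − 7.51) = 3.89; fraction as HOCl = 1/(1 + 3.89) = 0.2045.
Free chlorine required for 1.09 ppm HOCl: 1.09 / 0.2045 = 5.331 ppm.
FC to add: 5.331 − 0.1 = 5.231 mg/L as Cl₂.
Cl₂ equivalent: 5.231 mg/L × 28,842 L = 150.9 g.
Product at 61.7% available Cl: 150.9 / 0.617 = 244.5 g.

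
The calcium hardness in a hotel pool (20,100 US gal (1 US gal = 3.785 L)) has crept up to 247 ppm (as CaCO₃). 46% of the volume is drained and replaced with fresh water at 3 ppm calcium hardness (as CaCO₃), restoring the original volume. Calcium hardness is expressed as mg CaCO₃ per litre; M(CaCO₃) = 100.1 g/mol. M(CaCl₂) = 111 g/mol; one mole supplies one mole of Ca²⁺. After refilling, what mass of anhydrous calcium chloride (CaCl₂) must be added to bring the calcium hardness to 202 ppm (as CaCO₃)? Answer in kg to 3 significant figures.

Volume: 20,100 US gal × 3.785 L/gal = 76,078 L.
After draining 46% and refilling: 247 × 0.54 + 3 × 0.46 = 134.76 ppm.
Deficit to target: 202 − 134.76 = 67.24 mg/L.
As CaCO₃: 67.24 mg/L × 76,078 L = 5116 g; ÷ 100.1 = 51.1 mol Ca²⁺.
Mass: 51.1 × 111 = 5673 g.

5.67 kg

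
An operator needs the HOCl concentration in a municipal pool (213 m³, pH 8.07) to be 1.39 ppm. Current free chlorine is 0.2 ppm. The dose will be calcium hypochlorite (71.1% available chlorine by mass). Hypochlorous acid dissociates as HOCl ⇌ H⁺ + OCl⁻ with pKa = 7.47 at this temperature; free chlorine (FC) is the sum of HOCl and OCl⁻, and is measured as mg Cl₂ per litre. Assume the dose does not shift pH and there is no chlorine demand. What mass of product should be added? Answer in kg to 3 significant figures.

2.01 kg

Volume: 213 m³ = 213,000 L.
[OCl⁻]/[HOCl] = 10^(pH − pKa) = 10^(8.07 − 7.47) = 3.981; fraction as HOCl = 1/(1 + 3.981) = 0.2008.
Free chlorine required for 1.39 ppm HOCl: 1.39 / 0.2008 = 6.924 ppm.
FC to add: 6.924 − 0.2 = 6.724 mg/L as Cl₂.
Cl₂ equivalent: 6.724 mg/L × 213,000 L = 1432 g.
Product at 71.1% available Cl: 1432 / 0.711 = 2014 g.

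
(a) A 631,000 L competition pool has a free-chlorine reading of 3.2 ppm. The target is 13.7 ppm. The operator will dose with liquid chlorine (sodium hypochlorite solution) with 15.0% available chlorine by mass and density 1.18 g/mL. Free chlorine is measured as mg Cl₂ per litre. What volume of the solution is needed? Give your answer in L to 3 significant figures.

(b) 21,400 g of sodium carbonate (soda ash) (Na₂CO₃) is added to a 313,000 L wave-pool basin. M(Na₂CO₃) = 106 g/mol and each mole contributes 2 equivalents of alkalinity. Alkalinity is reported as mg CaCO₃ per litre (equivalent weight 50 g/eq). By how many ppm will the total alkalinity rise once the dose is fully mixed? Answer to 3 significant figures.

(a) Chlorine deficit: 13.7 − 3.2 = 10.5 ppm = 10.5 mg/L as Cl₂.
(a) Cl₂ equivalent needed: 10.5 mg/L × 631,000 L = 6,626,000 mg = 6626 g.
(a) Product at 15.0% available chlorine: 6626 / 0.15 = 44,170 g.
(a) Volume at density 1.18 g/mL: 44,170 g ÷ 1.18 g/mL = 37,430 mL.

(b) Moles of Na₂CO₃: 21,400 g ÷ 106 g/mol = 201.9 mol → 403.8 eq of alkalinity.
(b) As CaCO₃: 403.8 eq × 50 g/eq = 20,190 g.
(b) Rise: 20,190 g / 313,000 L × 1000 = 64.5 mg/L.

(a) 37.4 L; (b) 64.5 ppm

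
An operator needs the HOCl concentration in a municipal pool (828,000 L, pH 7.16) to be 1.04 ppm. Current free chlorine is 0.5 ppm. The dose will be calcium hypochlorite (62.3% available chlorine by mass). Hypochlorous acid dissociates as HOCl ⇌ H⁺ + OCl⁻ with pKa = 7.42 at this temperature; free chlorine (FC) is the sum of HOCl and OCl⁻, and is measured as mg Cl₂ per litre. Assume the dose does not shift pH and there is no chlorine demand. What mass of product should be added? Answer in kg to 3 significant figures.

1.48 kg

[OCl⁻]/[HOCl] = 10^(pH − pKa) = 10^(7.16 − 7.42) = 0.5495; fraction as HOCl = 1/(1 + 0.5495) = 0.6454.
Free chlorine required for 1.04 ppm HOCl: 1.04 / 0.6454 = 1.612 ppm.
FC to add: 1.612 − 0.5 = 1.112 mg/L as Cl₂.
Cl₂ equivalent: 1.112 mg/L × 828,000 L = 920.3 g.
Product at 62.3% available Cl: 920.3 / 0.623 = 1477 g.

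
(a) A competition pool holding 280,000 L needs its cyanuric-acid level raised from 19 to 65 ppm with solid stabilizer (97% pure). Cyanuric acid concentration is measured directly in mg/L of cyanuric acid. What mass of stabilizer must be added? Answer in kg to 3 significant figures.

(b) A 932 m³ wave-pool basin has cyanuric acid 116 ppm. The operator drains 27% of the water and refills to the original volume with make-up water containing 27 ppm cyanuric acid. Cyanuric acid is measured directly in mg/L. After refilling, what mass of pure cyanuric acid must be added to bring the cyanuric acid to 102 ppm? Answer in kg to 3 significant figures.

(a) CYA to add: (65 − 19) = 46 mg/L × 280,000 L = 12,880 g cyanuric acid.
(a) At 97% purity: 12,880 / 0.97 = 13,280 g product.

(b) Volume: 932 m³ = 932,000 L.
(b) After draining 27% and refilling: 116 × 0.73 + 27 × 0.27 = 91.97 ppm.
(b) Deficit to target: 102 − 91.97 = 10.03 mg/L.
(b) Mass: 10.03 mg/L × 932,000 L = 9348 g cyanuric acid.

(a) 13.3 kg; (b) 9.35 kg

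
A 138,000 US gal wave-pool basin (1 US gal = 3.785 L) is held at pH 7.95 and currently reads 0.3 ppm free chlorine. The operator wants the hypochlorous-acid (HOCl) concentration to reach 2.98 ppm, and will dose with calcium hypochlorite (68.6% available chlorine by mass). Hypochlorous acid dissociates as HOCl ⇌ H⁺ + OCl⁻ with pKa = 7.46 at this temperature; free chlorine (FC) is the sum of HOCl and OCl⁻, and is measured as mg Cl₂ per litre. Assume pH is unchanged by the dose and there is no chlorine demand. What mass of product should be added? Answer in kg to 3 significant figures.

Volume: 138,000 US gal × 3.785 L/gal = 522,330 L.
[OCl⁻]/[HOCl] = 10^(pH − pKa) = 10^(7.95 − 7.46) = 3.09; fraction as HOCl = 1/(1 + 3.09) = 0.2445.
Free chlorine required for 2.98 ppm HOCl: 2.98 / 0.2445 = 12.19 ppm.
FC to add: 12.19 − 0.3 = 11.89 mg/L as Cl₂.
Cl₂ equivalent: 11.89 mg/L × 522,330 L = 6210 g.
Product at 68.6% available Cl: 6210 / 0.686 = 9053 g.

9.05 kg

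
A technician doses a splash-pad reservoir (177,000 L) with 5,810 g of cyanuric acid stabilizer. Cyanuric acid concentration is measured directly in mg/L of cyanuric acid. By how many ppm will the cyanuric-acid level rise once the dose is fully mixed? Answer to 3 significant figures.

Rise: 5,810 g / 177,000 L × 1000 = 32.82 mg/L.

32.8 ppm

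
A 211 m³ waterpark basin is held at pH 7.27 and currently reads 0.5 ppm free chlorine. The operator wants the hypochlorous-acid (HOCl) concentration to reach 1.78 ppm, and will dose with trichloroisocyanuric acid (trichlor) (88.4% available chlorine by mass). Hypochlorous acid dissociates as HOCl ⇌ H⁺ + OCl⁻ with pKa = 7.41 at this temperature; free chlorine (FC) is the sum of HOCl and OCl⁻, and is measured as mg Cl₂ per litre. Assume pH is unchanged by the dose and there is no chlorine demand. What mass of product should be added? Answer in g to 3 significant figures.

Volume: 211 m³ = 211,000 L.
[OCl⁻]/[HOCl] = 10^(pH − pKa) = 10^(7.27 − 7.41) = 0.7244; fraction as HOCl = 1/(1 + 0.7244) = 0.5799.
Free chlorine required for 1.78 ppm HOCl: 1.78 / 0.5799 = 3.069 ppm.
FC to add: 3.069 − 0.5 = 2.569 mg/L as Cl₂.
Cl₂ equivalent: 2.569 mg/L × 211,000 L = 542.2 g.
Product at 88.4% available Cl: 542.2 / 0.884 = 613.3 g.

613 g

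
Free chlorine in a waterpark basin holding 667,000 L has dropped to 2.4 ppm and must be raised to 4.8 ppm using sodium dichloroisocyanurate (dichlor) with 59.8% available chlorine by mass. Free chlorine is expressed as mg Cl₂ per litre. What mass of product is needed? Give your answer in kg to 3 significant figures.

2.68 kg

Chlorine deficit: 4.8 − 2.4 = 2.4 ppm = 2.4 mg/L as Cl₂.
Cl₂ equivalent needed: 2.4 mg/L × 667,000 L = 1,601,000 mg = 1601 g.
Product at 59.8% available chlorine: 1601 / 0.598 = 2677 g.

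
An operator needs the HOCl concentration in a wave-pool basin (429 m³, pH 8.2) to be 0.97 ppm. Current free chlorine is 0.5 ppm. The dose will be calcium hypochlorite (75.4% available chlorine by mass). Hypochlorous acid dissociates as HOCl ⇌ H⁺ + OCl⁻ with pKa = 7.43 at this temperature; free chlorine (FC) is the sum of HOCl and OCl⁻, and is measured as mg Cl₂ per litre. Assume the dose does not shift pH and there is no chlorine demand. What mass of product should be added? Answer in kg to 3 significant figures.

3.52 kg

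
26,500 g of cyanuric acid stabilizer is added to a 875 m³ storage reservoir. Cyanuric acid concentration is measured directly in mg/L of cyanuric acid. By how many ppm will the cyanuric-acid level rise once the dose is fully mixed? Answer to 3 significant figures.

Volume: 875 m³ = 875,000 L.
Rise: 26,500 g / 875,000 L × 1000 = 30.29 mg/L.

30.3 ppm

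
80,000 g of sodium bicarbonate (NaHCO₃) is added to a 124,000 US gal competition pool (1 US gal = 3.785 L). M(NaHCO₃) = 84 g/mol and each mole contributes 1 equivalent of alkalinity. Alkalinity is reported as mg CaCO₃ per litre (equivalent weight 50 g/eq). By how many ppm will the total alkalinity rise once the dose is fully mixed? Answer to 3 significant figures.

Volume: 124,000 US gal × 3.785 L/gal = 469,340 L.
Moles of NaHCO₃: 80,000 g ÷ 84 g/mol = 952.4 mol → 952.4 eq of alkalinity.
As CaCO₃: 952.4 eq × 50 g/eq = 47,620 g.
Rise: 47,620 g / 469,340 L × 1000 = 101.5 mg/L.

101 ppm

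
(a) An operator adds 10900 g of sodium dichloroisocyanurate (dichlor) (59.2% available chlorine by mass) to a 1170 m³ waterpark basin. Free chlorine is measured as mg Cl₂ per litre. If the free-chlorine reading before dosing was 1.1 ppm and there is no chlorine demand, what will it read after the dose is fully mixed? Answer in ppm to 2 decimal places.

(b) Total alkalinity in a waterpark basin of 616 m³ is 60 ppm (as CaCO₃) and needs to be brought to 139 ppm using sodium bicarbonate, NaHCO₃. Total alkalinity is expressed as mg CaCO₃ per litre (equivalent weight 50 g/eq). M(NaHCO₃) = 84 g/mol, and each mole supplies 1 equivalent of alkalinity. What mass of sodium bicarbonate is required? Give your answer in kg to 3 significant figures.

(a) Volume: 1170 m³ = 1,170,000 L.
(a) Available chlorine delivered: 10,900 g × 0.592 = 6453 g as Cl₂.
(a) Concentration rise: 6453 g / 1,170,000 L = 5.515 mg/L = 5.52 ppm.
(a) Final FC: 1.1 + 5.52 = 6.62 ppm.

(b) Volume: 616 m³ = 616,000 L.
(b) Alkalinity to add: (139 − 60) = 79 mg/L as CaCO₃ × 616,000 L = 48,660 g as CaCO₃.
(b) Equivalents: 48,660 g ÷ 50 g/eq = 973.3 eq.
(b) NaHCO₃ supplies 1 eq per mole → 973.3 mol.
(b) Mass: 973.3 mol × 84 g/mol = 81,760 g.

(a) 6.62 ppm; (b) 81.8 kg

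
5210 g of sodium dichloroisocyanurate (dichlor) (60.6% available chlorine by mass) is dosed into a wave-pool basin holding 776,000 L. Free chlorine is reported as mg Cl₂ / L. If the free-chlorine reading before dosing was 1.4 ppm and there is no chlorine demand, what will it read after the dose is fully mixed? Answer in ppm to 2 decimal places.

5.47 ppm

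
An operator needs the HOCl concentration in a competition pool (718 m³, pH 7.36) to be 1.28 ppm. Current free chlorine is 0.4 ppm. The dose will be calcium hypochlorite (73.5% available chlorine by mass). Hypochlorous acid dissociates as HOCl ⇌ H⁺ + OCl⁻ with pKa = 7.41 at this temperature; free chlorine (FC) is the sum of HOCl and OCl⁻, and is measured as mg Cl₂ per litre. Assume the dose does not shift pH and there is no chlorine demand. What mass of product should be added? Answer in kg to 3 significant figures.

1.97 kg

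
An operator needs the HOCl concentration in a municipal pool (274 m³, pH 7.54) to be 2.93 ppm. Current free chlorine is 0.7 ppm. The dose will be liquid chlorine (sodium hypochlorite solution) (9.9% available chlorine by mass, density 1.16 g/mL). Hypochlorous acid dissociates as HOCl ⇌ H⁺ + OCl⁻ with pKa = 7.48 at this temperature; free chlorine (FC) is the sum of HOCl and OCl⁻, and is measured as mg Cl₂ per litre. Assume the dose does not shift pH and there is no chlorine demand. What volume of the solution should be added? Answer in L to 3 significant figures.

Volume: 274 m³ = 274,000 L.
[OCl⁻]/[HOCl] = 10^(pH − pKa) = 10^(7.54 − 7.48) = 1.148; fraction as HOCl = 1/(1 + 1.148) = 0.4655.
Free chlorine required for 2.93 ppm HOCl: 2.93 / 0.4655 = 6.294 ppm.
FC to add: 6.294 − 0.7 = 5.594 mg/L as Cl₂.
Cl₂ equivalent: 5.594 mg/L × 274,000 L = 1533 g.
Product at 9.9% available Cl: 1533 / 0.099 = 15,480 g.
Volume: 15,480 g ÷ 1.16 g/mL = 13,350 mL.

13.3 L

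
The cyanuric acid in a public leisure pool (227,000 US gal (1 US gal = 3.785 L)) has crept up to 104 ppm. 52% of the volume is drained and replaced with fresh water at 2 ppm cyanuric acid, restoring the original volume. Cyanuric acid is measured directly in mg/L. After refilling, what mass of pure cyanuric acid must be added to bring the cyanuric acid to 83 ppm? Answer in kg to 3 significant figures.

Volume: 227,000 US gal × 3.785 L/gal = 859,195 L.
After draining 52% and refilling: 104 × 0.48 + 2 × 0.52 = 50.96 ppm.
Deficit to target: 83 − 50.96 = 32.04 mg/L.
Mass: 32.04 mg/L × 859,195 L = 27,530 g cyanuric acid.

27.5 kg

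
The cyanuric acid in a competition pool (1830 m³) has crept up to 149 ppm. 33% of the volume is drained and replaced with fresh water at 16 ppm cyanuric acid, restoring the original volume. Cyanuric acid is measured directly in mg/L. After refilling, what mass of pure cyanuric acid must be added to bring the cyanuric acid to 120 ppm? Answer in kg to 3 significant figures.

27.2 kg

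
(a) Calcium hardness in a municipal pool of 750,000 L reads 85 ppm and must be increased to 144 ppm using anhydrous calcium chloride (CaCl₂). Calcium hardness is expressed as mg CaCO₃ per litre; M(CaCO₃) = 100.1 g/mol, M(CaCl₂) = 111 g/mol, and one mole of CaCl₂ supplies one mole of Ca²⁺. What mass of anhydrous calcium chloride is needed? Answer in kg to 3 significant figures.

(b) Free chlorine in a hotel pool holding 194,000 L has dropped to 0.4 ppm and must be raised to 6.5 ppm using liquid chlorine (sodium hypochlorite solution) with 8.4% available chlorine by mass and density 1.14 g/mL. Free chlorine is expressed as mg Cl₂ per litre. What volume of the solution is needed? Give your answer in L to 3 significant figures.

(a) 49.1 kg; (b) 12.4 L

(a) Hardness to add: (144 − 85) = 59 mg/L as CaCO₃ × 750,000 L = 44,250 g as CaCO₃.
(a) Moles of Ca²⁺ (1 mol Ca²⁺ ≡ 1 mol CaCO₃): 44,250 / 100.1 g/mol = 442.1 mol.
(a) Mass of CaCl₂: 442.1 × 111 = 49,070 g.

(b) Chlorine deficit: 6.5 − 0.4 = 6.1 ppm = 6.1 mg/L as Cl₂.
(b) Cl₂ equivalent needed: 6.1 mg/L × 194,000 L = 1,183,000 mg = 1183 g.
(b) Product at 8.4% available chlorine: 1183 / 0.084 = 14,090 g.
(b) Volume at density 1.14 g/mL: 14,090 g ÷ 1.14 g/mL = 12,360 mL.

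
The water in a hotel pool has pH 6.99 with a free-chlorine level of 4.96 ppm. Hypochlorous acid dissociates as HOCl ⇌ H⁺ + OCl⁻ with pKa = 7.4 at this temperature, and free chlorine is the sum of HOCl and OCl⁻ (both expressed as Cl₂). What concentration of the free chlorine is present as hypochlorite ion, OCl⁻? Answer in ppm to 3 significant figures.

1.39 ppm

[OCl⁻]/[HOCl] = 10^(pH − pKa) = 10^(6.99 − 7.4) = 10^-0.41 = 0.389.
Fraction as HOCl = 1 / (1 + 0.389) = 0.7199.
OCl⁻ = (1 − 0.7199) × 4.96 ppm = 1.389 ppm.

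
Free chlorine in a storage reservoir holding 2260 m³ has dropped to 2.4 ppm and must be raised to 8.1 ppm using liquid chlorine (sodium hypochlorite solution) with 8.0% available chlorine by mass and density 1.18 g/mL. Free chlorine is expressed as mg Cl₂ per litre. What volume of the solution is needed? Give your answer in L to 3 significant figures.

136 L

Volume: 2260 m³ = 2,260,000 L.
Chlorine deficit: 8.1 − 2.4 = 5.7 ppm = 5.7 mg/L as Cl₂.
Cl₂ equivalent needed: 5.7 mg/L × 2,260,000 L = 12,880,000 mg = 12,880 g.
Product at 8.0% available chlorine: 12,880 / 0.08 = 161,000 g.
Volume at density 1.18 g/mL: 161,000 g ÷ 1.18 g/mL = 136,500 mL.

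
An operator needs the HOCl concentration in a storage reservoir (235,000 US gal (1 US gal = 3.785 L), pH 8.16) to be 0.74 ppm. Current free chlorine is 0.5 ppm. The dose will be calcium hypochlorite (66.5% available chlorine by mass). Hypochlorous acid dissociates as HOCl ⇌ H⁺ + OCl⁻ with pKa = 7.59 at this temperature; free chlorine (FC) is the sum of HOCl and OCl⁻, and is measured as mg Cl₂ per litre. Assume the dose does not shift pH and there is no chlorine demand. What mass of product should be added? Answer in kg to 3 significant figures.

4.00 kg

Volume: 235,000 US gal × 3.785 L/gal = 889,475 L.
[OCl⁻]/[HOCl] = 10^(pH − pKa) = 10^(8.16 − 7.59) = 3.715; fraction as HOCl = 1/(1 + 3.715) = 0.2121.
Free chlorine required for 0.74 ppm HOCl: 0.74 / 0.2121 = 3.489 ppm.
FC to add: 3.489 − 0.5 = 2.989 mg/L as Cl₂.
Cl₂ equivalent: 2.989 mg/L × 889,475 L = 2659 g.
Product at 66.5% available Cl: 2659 / 0.665 = 3998 g.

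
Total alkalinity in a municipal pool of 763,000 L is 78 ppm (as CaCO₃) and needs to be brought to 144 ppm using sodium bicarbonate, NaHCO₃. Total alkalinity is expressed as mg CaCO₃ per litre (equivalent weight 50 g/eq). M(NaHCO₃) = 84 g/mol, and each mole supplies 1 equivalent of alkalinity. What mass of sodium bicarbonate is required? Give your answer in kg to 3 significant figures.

84.6 kg

Alkalinity to add: (144 − 78) = 66 mg/L as CaCO₃ × 763,000 L = 50,360 g as CaCO₃.
Equivalents: 50,360 g ÷ 50 g/eq = 1007 eq.
NaHCO₃ supplies 1 eq per mole → 1007 mol.
Mass: 1007 mol × 84 g/mol = 84,600 g.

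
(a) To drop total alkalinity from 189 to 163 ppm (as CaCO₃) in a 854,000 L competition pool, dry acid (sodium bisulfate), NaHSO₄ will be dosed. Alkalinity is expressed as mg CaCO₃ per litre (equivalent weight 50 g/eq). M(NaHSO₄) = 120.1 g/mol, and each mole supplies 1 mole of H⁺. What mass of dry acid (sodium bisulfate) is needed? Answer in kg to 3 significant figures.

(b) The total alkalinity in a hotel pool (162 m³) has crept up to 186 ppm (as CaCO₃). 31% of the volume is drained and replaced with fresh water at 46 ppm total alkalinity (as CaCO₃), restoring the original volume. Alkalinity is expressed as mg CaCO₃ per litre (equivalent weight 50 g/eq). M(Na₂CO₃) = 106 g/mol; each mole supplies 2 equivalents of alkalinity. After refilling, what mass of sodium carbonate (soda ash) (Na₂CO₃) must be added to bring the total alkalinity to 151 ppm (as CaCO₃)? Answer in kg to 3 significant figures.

(a) 53.3 kg; (b) 1.44 kg

(a) Alkalinity to neutralize: (189 − 163) = 26 mg/L as CaCO₃ × 854,000 L = 22,200 g as CaCO₃.
(a) Equivalents of H⁺ required: 22,200 ÷ 50 g/eq = 444.1 eq = 444.1 mol NaHSO₄.
(a) Mass of NaHSO₄: 444.1 × 120.1 = 53,330 g.

(b) Volume: 162 m³ = 162,000 L.
(b) After draining 31% and refilling: 186 × 0.69 + 46 × 0.31 = 142.6 ppm.
(b) Deficit to target: 151 − 142.6 = 8.4 mg/L.
(b) As CaCO₃: 8.4 mg/L × 162,000 L = 1361 g; ÷ 50 g/eq ÷ 2 = 13.61 mol Na₂CO₃.
(b) Mass: 13.61 × 106 = 1442 g.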